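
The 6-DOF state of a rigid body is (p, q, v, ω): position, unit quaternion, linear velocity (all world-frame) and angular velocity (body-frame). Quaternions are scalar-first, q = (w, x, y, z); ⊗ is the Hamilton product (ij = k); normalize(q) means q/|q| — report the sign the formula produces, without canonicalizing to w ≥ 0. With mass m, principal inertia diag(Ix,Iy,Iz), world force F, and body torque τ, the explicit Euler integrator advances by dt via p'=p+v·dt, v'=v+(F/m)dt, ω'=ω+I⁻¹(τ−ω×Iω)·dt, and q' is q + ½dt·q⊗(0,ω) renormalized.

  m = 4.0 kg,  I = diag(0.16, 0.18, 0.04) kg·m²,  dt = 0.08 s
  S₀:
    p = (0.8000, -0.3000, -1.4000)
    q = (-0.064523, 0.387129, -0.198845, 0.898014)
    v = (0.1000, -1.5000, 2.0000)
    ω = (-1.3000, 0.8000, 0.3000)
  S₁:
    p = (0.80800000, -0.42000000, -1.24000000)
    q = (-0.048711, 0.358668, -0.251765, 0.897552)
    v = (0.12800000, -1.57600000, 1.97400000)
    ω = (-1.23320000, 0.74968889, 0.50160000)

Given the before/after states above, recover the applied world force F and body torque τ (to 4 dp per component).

F = (1.4000, -3.8000, -1.3000)
τ = (0.1000, -0.1600, 0.0800)

v₁ − v₀ = (0.02800000, -0.07600000, -0.02600000)
F = m·Δv/dt = (1.4000, -3.8000, -1.3000)
ω₁ − ω₀ = (0.06680000, -0.05031111, 0.20160000)
gyro term ω₀×Iω₀ = (-0.0336, -0.0468, -0.0208)
I·α + gyro = (0.1000, -0.1600, 0.0800)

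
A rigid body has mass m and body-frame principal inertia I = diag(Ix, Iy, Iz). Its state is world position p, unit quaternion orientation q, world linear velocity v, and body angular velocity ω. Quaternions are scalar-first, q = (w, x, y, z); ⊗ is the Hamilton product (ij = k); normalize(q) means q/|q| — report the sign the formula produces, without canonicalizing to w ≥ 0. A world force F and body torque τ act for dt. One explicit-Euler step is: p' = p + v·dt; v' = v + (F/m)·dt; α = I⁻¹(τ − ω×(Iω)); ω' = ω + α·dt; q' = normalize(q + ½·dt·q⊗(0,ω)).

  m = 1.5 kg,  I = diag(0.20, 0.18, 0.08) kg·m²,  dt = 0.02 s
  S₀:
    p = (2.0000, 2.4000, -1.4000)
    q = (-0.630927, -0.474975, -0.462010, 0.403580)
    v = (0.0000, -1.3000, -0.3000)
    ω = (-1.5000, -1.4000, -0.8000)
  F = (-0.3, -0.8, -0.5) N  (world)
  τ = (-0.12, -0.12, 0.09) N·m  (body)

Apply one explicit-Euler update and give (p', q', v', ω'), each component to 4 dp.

p' = (2.0000, 2.3740, -1.4060)
q' = (-0.6411, -0.4561, -0.4629, 0.4082)
v' = (-0.0040, -1.3107, -0.3067)
ω' = (-1.5008, -1.4293, -0.7670)

gyro term ω×Iω = (-0.1120, 0.1440, -0.0420)
angular accel α = (-0.0400, -1.4667, 1.6500)
new body rate ω' = (-1.5008, -1.4293, -0.7670)
2q̇ = q⊗(0,ω) = (-1.0364125, 1.8810105, -0.1020522, 0.4766916)
q + ½dt·q⊗(0,ω), renormalized = (-0.6411, -0.4561, -0.4629, 0.4082)
p' = p + v·dt = (2.0000, 2.3740, -1.4060)
new velocity v' = (-0.0040, -1.3107, -0.3067)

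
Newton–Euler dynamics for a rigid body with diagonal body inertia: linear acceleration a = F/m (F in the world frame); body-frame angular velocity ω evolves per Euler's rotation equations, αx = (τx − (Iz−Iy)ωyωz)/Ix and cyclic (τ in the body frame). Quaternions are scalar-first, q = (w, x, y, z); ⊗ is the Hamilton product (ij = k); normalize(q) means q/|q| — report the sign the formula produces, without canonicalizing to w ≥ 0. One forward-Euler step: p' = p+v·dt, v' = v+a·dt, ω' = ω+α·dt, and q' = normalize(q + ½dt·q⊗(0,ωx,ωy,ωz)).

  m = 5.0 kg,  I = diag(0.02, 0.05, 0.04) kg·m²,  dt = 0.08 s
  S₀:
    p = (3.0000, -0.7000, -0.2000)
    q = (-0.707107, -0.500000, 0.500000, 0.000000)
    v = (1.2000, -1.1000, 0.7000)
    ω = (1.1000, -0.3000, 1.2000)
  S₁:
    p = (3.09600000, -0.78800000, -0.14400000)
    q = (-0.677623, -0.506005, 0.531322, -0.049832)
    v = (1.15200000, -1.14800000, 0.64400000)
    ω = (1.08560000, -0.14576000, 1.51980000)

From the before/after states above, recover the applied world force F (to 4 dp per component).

F = (-3.0000, -3.0000, -3.5000)

velocity change Δv = (-0.04800000, -0.04800000, -0.05600000)
F = m·Δv/dt = (-3.0000, -3.0000, -3.5000)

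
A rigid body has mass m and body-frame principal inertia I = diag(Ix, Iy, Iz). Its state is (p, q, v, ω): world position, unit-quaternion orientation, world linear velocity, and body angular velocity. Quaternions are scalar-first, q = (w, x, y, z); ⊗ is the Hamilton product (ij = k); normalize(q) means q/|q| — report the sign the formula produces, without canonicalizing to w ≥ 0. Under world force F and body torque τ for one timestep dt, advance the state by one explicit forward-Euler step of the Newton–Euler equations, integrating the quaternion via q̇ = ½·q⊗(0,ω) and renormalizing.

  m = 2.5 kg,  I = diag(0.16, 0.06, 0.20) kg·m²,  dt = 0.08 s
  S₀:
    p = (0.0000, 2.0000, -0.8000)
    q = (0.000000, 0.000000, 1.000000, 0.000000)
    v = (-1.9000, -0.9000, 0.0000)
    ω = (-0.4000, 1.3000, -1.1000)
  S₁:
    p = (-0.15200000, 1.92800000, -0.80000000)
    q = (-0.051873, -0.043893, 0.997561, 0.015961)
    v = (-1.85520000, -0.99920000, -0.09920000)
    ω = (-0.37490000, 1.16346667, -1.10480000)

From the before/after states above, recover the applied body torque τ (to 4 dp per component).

ω₁ − ω₀ = (0.02510000, -0.13653333, -0.00480000)
gyro term ω₀×Iω₀ = (-0.2002, -0.0176, 0.0520)
applied torque τ = (-0.1500, -0.1200, 0.0400)

τ = (-0.1500, -0.1200, 0.0400)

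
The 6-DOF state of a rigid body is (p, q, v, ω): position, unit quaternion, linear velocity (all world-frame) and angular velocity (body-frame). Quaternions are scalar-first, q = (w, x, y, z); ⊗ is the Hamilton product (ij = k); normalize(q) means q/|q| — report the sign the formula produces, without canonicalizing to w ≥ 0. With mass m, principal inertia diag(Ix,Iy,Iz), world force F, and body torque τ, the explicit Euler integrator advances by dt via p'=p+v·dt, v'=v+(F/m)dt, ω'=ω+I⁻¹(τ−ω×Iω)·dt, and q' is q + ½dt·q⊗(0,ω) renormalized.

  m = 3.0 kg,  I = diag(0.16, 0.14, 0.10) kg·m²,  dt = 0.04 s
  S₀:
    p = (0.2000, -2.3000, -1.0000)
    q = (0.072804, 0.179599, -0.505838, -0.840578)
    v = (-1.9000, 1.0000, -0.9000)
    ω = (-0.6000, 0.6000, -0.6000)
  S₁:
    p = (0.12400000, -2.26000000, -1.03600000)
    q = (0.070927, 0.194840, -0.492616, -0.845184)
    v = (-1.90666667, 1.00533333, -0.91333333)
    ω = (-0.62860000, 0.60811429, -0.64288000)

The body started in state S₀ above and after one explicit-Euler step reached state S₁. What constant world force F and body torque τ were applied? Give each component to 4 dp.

v₁ − v₀ = (-0.00666667, 0.00533333, -0.01333333)
F = m·Δv/dt = (-0.5000, 0.4000, -1.0000)
Δω = ω₁−ω₀ = (-0.02860000, 0.00811429, -0.04288000)
τ = I·(Δω/dt) + ω₀×(Iω₀) = (-0.1000, 0.0500, -0.1000)

F = (-0.5000, 0.4000, -1.0000)
τ = (-0.1000, 0.0500, -0.1000)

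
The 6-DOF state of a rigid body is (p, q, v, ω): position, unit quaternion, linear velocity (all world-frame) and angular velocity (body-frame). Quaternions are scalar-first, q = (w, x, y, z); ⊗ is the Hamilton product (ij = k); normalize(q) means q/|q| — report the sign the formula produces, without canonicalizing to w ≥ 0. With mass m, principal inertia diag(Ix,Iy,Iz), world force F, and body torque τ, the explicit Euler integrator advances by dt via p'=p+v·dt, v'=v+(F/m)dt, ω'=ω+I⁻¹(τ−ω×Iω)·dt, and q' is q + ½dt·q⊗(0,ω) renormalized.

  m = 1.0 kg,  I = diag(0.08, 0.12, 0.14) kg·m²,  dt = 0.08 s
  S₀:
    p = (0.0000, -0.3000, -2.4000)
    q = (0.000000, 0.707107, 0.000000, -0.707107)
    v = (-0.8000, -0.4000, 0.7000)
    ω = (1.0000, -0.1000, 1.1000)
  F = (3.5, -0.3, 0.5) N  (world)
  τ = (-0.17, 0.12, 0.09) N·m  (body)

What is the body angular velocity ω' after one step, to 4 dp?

ω' = (0.8322, 0.0240, 1.1537)

gyro term ω×Iω = (-0.0022, -0.0660, -0.0040)
(τ − ω×Iω)/I = (-2.0975, 1.5500, 0.6714)
ω + α·dt = (0.8322, 0.0240, 1.1537)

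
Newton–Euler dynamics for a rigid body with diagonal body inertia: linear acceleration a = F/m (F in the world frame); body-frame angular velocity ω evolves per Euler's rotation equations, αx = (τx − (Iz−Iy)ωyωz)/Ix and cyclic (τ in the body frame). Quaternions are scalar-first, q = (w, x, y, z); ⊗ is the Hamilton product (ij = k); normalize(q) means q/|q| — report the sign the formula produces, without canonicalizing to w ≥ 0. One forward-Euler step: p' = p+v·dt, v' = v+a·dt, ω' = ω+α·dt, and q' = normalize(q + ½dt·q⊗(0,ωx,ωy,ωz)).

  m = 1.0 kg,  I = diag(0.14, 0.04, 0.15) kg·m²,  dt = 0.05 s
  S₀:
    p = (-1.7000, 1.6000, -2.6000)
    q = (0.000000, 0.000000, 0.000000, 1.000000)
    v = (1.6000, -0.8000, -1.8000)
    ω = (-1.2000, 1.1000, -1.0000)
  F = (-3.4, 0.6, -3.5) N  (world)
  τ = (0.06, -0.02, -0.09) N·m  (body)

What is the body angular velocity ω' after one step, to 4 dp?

precession coupling ω×(Iω) = (-0.1210, -0.0120, 0.1320)
angular accel α = (1.2929, -0.2000, -1.4800)
ω + α·dt = (-1.1354, 1.0900, -1.0740)

ω' = (-1.1354, 1.0900, -1.0740)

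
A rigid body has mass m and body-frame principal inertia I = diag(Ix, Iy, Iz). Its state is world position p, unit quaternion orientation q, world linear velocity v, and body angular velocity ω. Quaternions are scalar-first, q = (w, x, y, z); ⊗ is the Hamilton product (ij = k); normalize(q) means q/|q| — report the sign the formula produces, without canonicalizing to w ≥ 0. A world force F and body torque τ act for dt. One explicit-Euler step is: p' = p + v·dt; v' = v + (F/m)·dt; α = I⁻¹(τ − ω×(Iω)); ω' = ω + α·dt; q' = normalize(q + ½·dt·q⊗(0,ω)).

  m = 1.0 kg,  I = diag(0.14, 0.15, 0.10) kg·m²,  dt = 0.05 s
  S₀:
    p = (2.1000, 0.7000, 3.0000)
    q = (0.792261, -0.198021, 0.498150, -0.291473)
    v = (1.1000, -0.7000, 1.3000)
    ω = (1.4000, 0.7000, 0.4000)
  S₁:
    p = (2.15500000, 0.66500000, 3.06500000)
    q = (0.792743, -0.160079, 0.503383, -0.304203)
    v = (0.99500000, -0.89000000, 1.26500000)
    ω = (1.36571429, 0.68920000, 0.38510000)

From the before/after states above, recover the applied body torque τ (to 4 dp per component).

ω₁ − ω₀ = (-0.03428571, -0.01080000, -0.01490000)
I·α + gyro = (-0.1100, -0.0100, -0.0200)

τ = (-0.1100, -0.0100, -0.0200)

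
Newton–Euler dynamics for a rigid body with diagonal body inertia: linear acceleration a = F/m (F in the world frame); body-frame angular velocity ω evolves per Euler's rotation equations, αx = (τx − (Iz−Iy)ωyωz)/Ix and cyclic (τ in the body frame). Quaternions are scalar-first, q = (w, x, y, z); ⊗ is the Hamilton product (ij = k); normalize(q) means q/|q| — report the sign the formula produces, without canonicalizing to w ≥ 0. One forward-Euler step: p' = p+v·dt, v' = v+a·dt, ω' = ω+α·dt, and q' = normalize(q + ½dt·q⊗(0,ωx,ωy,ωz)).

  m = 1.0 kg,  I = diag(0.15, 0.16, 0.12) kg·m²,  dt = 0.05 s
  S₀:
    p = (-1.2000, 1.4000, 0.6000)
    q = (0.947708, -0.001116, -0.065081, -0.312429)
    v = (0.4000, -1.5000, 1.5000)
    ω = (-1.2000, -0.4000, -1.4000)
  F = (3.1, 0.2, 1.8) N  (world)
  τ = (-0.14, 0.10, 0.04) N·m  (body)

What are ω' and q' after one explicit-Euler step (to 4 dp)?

α = I⁻¹(τ − ω×Iω) = (-0.7840, 0.3100, 0.2933)
ω + α·dt = (-1.2392, -0.3845, -1.3853)
2q̇ = q⊗(0,ω) = (-0.4647722, -1.1711078, -0.0057308, -1.4044420)
q' = normalize(q + ½dt·q⊗(0,ω)) = (0.9350, -0.0304, -0.0652, -0.3472)

ω' = (-1.2392, -0.3845, -1.3853)
q' = (0.9350, -0.0304, -0.0652, -0.3472)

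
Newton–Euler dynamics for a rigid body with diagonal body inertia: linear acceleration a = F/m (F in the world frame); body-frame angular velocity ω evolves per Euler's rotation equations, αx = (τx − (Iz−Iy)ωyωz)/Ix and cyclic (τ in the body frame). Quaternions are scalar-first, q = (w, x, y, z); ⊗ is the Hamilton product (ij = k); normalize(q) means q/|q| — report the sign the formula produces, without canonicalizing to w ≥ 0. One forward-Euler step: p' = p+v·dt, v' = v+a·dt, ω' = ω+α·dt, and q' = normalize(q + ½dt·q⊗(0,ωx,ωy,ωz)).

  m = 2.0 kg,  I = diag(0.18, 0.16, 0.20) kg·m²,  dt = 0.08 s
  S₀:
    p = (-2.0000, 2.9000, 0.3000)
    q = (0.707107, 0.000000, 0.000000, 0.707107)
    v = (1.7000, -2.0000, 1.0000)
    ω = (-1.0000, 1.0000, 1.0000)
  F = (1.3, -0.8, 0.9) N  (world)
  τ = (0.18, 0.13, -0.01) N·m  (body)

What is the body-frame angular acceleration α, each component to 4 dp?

gyro term ω×Iω = (0.0400, 0.0200, 0.0200)
angular accel α = (0.7778, 0.6875, -0.1500)

α = (0.7778, 0.6875, -0.1500)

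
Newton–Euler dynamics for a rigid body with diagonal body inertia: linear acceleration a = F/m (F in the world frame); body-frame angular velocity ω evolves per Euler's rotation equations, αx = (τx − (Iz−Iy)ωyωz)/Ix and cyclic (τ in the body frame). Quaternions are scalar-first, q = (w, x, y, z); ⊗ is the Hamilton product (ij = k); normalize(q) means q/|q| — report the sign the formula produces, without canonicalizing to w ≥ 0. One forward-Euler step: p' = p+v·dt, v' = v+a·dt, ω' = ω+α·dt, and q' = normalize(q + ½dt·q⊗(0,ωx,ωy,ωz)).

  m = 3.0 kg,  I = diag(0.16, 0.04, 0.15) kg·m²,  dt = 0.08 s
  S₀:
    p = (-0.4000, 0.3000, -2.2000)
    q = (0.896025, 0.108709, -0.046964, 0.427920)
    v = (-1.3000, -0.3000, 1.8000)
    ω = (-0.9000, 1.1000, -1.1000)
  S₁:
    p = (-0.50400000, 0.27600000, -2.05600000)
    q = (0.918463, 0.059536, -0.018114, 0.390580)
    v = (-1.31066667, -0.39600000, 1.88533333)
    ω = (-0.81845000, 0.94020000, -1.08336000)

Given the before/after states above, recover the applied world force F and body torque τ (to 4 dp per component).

velocity change Δv = (-0.01066667, -0.09600000, 0.08533333)
F = m·Δv/dt = (-0.4000, -3.6000, 3.2000)
Δω = ω₁−ω₀ = (0.08155000, -0.15980000, 0.01664000)
applied torque τ = (0.0300, -0.0700, 0.1500)

F = (-0.4000, -3.6000, 3.2000)
τ = (0.0300, -0.0700, 0.1500)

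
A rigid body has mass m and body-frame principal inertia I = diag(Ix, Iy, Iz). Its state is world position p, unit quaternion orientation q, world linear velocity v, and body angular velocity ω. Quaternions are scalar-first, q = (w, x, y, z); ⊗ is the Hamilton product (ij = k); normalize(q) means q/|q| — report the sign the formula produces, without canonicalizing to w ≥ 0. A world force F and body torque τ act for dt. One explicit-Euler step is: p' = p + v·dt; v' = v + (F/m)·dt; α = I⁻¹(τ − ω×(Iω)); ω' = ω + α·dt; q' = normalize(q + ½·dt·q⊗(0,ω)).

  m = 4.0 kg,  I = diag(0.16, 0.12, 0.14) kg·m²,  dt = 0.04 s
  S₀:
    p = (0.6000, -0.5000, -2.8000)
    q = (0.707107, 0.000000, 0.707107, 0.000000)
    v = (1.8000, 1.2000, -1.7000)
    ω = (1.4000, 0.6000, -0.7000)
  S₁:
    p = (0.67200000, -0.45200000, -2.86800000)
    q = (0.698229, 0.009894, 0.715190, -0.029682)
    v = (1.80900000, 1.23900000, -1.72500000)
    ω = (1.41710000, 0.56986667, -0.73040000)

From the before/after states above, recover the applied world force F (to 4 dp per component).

Δv = v₁−v₀ = (0.00900000, 0.03900000, -0.02500000)
applied force F = (0.9000, 3.9000, -2.5000)

F = (0.9000, 3.9000, -2.5000)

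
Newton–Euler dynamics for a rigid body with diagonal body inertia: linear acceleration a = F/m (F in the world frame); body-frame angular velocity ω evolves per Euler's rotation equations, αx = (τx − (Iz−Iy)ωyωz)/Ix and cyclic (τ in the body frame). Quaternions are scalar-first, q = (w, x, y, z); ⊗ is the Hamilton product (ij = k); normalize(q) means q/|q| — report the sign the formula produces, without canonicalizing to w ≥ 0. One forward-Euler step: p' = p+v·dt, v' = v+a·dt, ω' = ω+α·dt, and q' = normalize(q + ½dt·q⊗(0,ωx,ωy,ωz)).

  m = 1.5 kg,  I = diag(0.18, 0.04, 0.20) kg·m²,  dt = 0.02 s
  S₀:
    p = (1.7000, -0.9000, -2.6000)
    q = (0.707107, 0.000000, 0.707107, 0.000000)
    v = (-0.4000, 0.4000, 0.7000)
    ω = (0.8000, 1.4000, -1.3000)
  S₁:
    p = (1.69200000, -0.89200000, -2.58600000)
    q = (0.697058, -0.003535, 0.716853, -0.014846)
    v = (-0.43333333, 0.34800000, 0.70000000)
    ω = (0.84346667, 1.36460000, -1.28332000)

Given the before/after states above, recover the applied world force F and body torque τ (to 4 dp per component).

F = (-2.5000, -3.9000, 0.0000)
τ = (0.1000, -0.0500, 0.0100)

velocity change Δv = (-0.03333333, -0.05200000, 0.00000000)
applied force F = (-2.5000, -3.9000, 0.0000)
ω₁ − ω₀ = (0.04346667, -0.03540000, 0.01668000)
I·α + gyro = (0.1000, -0.0500, 0.0100)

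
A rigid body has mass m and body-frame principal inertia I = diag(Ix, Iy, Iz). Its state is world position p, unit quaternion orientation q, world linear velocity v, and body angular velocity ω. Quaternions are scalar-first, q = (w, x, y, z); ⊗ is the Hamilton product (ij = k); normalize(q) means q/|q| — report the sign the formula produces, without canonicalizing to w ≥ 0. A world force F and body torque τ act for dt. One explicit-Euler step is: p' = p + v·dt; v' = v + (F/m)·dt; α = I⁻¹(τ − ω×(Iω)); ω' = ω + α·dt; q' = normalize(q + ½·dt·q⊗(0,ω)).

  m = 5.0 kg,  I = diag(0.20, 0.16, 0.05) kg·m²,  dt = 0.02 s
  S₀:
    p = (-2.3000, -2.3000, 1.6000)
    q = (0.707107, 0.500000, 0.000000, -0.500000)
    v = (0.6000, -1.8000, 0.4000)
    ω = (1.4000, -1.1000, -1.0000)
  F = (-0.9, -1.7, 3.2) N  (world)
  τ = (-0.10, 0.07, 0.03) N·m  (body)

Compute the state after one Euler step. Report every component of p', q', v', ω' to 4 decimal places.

p' = (-2.2880, -2.3360, 1.6080)
q' = (0.6950, 0.5043, -0.0098, -0.5125)
v' = (0.5964, -1.8068, 0.4128)
ω' = (1.4021, -1.0650, -1.0126)

linear accel F/m = (-0.1800, -0.3400, 0.6400)
p + v·dt = (-2.2880, -2.3360, 1.6080)
v' = v + a·dt = (0.5964, -1.8068, 0.4128)
precession coupling ω×(Iω) = (-0.1210, -0.2100, 0.0616)
(τ − ω×Iω)/I = (0.1050, 1.7500, -0.6320)
ω' = ω + α·dt = (1.4021, -1.0650, -1.0126)
q⊗(0,ω) = (-1.2000000, 0.4399498, -0.9778177, -1.2571070)
updated quaternion q' = (0.6950, 0.5043, -0.0098, -0.5125)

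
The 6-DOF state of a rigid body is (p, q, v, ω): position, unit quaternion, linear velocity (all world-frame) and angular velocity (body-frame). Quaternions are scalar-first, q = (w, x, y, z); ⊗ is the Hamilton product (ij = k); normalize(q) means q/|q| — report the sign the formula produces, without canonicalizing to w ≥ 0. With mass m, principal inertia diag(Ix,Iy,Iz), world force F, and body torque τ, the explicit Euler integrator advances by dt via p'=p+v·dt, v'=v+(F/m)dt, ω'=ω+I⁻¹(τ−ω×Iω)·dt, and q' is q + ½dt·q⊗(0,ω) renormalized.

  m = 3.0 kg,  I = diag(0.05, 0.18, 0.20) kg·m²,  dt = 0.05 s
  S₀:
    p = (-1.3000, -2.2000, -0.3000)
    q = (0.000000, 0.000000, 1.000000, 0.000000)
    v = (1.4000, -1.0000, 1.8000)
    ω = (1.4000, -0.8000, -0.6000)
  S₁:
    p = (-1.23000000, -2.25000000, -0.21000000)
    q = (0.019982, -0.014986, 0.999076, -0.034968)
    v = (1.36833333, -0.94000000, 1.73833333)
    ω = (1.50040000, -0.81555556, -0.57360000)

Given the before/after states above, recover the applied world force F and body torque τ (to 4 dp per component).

velocity change Δv = (-0.03166667, 0.06000000, -0.06166667)
F = m·Δv/dt = (-1.9000, 3.6000, -3.7000)
rate change Δω = (0.10040000, -0.01555556, 0.02640000)
τ = I·(Δω/dt) + ω₀×(Iω₀) = (0.1100, 0.0700, -0.0400)

F = (-1.9000, 3.6000, -3.7000)
τ = (0.1100, 0.0700, -0.0400)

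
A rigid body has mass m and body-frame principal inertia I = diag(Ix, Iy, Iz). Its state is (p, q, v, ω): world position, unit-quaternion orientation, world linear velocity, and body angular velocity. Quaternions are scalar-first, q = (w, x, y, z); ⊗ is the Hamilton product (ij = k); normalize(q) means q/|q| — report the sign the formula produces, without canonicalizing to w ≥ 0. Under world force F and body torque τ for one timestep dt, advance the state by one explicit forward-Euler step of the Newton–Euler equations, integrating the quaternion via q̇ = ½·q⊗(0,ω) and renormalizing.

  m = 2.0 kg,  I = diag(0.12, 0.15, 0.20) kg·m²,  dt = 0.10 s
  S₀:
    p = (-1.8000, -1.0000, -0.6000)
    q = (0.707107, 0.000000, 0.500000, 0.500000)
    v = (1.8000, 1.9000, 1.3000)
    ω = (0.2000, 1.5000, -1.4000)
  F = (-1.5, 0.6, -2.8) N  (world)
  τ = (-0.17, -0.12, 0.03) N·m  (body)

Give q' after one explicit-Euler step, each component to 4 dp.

Hamilton product q⊗(0,ω) = (-0.0500000, -1.3085786, 1.1606605, -1.0899498)
q + ½dt·q⊗(0,ω), renormalized = (0.7009, -0.0651, 0.5551, 0.4432)

q' = (0.7009, -0.0651, 0.5551, 0.4432)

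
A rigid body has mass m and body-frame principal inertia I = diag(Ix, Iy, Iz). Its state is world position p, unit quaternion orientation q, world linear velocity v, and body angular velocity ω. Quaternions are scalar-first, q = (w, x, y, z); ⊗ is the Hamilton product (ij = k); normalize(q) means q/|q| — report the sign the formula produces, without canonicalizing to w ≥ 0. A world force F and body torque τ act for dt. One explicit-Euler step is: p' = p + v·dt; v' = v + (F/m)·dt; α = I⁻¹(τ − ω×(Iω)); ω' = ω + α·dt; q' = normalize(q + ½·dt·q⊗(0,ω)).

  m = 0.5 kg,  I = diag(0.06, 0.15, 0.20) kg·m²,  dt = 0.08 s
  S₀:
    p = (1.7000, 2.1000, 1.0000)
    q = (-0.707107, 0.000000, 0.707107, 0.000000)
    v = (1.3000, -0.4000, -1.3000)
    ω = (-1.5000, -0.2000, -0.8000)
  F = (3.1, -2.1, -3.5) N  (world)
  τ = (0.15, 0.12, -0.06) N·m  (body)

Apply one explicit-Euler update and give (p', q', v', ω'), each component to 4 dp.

a = F/m = (6.2000, -4.2000, -7.0000)
new position p' = (1.8040, 2.0680, 0.8960)
v + (F/m)dt = (1.7960, -0.7360, -1.8600)
α = I⁻¹(τ − ω×Iω) = (2.3667, 1.9200, -0.4350)
new body rate ω' = (-1.3107, -0.0464, -0.8348)
Hamilton product q⊗(0,ω) = (0.1414214, 0.4949749, 0.1414214, 1.6263461)
updated quaternion q' = (-0.6998, 0.0198, 0.7111, 0.0649)

p' = (1.8040, 2.0680, 0.8960)
q' = (-0.6998, 0.0198, 0.7111, 0.0649)
v' = (1.7960, -0.7360, -1.8600)
ω' = (-1.3107, -0.0464, -0.8348)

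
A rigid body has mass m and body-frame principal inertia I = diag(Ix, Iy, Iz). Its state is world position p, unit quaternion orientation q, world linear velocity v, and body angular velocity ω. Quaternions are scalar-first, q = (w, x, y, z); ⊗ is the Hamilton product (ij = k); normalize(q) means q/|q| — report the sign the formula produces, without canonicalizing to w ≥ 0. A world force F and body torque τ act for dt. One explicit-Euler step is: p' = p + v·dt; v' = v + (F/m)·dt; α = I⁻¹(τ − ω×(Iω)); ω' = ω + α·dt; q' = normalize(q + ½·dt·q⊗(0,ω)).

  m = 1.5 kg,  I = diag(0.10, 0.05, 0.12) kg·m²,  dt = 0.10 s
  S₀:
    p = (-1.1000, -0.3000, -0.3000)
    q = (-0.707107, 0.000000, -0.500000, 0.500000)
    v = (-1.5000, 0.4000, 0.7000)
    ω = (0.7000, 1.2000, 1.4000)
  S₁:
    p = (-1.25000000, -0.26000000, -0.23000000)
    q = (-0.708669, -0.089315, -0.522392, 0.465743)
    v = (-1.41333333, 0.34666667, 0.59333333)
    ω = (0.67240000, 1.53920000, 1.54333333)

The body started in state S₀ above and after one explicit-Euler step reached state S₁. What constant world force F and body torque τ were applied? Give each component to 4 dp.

rate change Δω = (-0.02760000, 0.33920000, 0.14333333)
precession coupling = (0.1176, -0.0196, -0.0420)
applied torque τ = (0.0900, 0.1500, 0.1300)
v₁ − v₀ = (0.08666667, -0.05333333, -0.10666667)
applied force F = (1.3000, -0.8000, -1.6000)

F = (1.3000, -0.8000, -1.6000)
τ = (0.0900, 0.1500, 0.1300)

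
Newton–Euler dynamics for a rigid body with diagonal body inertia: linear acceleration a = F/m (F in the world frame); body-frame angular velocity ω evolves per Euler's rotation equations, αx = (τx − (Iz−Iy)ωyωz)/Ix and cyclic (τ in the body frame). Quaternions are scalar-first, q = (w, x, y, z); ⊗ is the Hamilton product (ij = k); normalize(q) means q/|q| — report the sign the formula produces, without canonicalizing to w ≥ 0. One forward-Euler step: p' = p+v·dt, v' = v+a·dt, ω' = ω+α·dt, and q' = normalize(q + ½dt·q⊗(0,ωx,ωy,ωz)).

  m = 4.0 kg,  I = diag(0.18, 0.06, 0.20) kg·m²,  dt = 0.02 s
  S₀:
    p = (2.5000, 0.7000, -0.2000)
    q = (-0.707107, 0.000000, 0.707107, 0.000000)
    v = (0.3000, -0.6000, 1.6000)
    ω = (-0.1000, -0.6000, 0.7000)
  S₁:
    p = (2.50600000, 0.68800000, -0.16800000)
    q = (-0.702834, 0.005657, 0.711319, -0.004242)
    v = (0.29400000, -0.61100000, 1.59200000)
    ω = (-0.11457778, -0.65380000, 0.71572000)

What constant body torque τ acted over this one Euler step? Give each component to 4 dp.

τ = (-0.1900, -0.1600, 0.1500)

rate change Δω = (-0.01457778, -0.05380000, 0.01572000)
gyro term ω₀×Iω₀ = (-0.0588, 0.0014, -0.0072)
applied torque τ = (-0.1900, -0.1600, 0.1500)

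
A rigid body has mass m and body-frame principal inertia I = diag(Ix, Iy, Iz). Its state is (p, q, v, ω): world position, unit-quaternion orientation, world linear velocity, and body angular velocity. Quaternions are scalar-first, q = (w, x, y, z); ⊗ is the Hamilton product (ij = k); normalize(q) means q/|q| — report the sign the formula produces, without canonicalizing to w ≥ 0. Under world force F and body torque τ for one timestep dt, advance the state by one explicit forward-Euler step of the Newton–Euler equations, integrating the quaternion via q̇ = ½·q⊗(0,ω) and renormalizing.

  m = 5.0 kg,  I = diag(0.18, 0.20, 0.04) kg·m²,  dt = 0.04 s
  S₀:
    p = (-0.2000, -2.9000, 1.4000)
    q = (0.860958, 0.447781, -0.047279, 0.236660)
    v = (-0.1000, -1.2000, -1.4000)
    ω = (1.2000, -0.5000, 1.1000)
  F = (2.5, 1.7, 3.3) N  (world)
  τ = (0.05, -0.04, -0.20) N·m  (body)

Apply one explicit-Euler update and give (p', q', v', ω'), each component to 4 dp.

p' = (-0.2040, -2.9480, 1.3440)
q' = (0.8440, 0.4695, -0.0600, 0.2521)
v' = (-0.0800, -1.1864, -1.3736)
ω' = (1.1916, -0.5450, 0.9120)

linear accel F/m = (0.5000, 0.3400, 0.6600)
p + v·dt = (-0.2040, -2.9480, 1.3440)
v' = v + a·dt = (-0.0800, -1.1864, -1.3736)
gyro term ω×Iω = (0.0880, 0.1848, -0.0120)
α = I⁻¹(τ − ω×Iω) = (-0.2111, -1.1240, -4.7000)
new body rate ω' = (1.1916, -0.5450, 0.9120)
2q̇ = q⊗(0,ω) = (-0.8213027, 1.0994727, -0.6390461, 0.7798981)
q' = normalize(q + ½dt·q⊗(0,ω)) = (0.8440, 0.4695, -0.0600, 0.2521)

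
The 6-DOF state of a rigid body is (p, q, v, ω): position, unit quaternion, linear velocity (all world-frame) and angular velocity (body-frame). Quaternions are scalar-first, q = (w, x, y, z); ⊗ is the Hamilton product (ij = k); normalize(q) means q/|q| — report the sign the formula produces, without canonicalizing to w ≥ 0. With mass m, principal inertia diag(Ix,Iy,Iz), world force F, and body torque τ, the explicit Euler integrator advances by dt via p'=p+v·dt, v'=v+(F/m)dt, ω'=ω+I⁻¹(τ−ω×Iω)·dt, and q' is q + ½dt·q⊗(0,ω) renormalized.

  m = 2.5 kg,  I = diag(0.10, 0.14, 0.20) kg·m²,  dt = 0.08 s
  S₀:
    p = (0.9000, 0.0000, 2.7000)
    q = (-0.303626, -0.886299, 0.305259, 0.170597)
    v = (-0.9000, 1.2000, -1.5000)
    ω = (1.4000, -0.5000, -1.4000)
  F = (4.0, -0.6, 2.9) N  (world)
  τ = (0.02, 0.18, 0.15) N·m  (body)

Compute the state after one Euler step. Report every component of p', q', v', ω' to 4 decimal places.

angular accel α = (-0.2200, -0.1143, 0.8900)
new body rate ω' = (1.3824, -0.5091, -1.3288)
2q̇ = q⊗(0,ω) = (1.6322839, -0.7671405, -0.8501698, 0.4408633)
q' = normalize(q + ½dt·q⊗(0,ω)) = (-0.2375, -0.9139, 0.2704, 0.1876)
linear accel F/m = (1.6000, -0.2400, 1.1600)
new position p' = (0.8280, 0.0960, 2.5800)
new velocity v' = (-0.7720, 1.1808, -1.4072)

p' = (0.8280, 0.0960, 2.5800)
q' = (-0.2375, -0.9139, 0.2704, 0.1876)
v' = (-0.7720, 1.1808, -1.4072)
ω' = (1.3824, -0.5091, -1.3288)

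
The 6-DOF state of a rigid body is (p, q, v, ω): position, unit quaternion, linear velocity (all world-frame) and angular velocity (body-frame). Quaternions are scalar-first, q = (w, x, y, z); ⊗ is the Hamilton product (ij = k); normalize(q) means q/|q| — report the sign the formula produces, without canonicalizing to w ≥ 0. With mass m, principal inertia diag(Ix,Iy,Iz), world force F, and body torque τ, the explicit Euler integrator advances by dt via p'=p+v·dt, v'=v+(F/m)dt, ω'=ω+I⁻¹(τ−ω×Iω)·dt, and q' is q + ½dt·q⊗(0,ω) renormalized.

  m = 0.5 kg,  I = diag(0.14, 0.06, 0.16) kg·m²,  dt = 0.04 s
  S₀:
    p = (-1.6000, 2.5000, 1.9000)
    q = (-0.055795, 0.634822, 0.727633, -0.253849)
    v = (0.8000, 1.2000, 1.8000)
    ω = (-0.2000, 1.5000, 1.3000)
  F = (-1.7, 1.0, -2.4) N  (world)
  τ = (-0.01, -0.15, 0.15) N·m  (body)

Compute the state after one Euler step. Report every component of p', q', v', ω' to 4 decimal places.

p' = (-1.5680, 2.5480, 1.9720)
q' = (-0.0684, 0.6611, 0.7099, -0.2332)
v' = (0.6640, 1.2800, 1.6080)
ω' = (-0.2586, 1.3965, 1.3315)

linear accel F/m = (-3.4000, 2.0000, -4.8000)
p + v·dt = (-1.5680, 2.5480, 1.9720)
new velocity v' = (0.6640, 1.2800, 1.6080)
gyro term ω×Iω = (0.1950, 0.0052, 0.0240)
angular accel α = (-1.4643, -2.5867, 0.7875)
new body rate ω' = (-0.2586, 1.3965, 1.3315)
Hamilton product q⊗(0,ω) = (-0.6344814, 1.3378554, -0.8581913, 1.0252261)
q' = normalize(q + ½dt·q⊗(0,ω)) = (-0.0684, 0.6611, 0.7099, -0.2332)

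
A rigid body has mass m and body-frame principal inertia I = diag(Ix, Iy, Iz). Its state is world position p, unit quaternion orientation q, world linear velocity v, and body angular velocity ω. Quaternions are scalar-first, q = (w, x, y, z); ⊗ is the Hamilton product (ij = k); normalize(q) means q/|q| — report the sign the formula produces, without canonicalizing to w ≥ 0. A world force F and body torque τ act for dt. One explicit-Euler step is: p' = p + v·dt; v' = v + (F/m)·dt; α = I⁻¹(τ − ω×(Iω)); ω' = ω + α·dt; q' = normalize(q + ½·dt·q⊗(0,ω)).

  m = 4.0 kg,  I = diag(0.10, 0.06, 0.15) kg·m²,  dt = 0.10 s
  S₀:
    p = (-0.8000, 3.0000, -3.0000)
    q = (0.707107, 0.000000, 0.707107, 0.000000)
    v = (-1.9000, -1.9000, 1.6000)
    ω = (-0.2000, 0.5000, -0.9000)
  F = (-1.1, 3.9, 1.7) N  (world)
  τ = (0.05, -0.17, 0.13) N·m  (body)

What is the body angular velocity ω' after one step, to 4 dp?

precession coupling ω×(Iω) = (-0.0405, -0.0090, 0.0040)
α = I⁻¹(τ − ω×Iω) = (0.9050, -2.6833, 0.8400)
new body rate ω' = (-0.1095, 0.2317, -0.8160)

ω' = (-0.1095, 0.2317, -0.8160)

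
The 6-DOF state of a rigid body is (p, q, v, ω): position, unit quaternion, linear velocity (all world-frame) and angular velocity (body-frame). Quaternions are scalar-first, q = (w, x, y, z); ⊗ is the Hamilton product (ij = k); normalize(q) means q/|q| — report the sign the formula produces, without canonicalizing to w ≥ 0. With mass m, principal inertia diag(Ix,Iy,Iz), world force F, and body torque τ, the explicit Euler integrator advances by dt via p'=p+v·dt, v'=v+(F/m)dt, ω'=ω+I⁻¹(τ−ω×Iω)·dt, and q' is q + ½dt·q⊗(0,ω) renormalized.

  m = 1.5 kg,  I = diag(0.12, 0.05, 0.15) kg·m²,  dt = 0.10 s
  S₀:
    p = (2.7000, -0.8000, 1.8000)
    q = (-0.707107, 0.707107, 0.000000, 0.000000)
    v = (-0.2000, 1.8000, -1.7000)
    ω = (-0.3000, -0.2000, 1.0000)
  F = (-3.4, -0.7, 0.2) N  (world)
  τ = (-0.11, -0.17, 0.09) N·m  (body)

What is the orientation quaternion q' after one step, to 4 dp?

2q̇ = q⊗(0,ω) = (0.2121321, 0.2121321, -0.5656856, -0.8485284)
updated quaternion q' = (-0.6955, 0.7167, -0.0282, -0.0424)

q' = (-0.6955, 0.7167, -0.0282, -0.0424)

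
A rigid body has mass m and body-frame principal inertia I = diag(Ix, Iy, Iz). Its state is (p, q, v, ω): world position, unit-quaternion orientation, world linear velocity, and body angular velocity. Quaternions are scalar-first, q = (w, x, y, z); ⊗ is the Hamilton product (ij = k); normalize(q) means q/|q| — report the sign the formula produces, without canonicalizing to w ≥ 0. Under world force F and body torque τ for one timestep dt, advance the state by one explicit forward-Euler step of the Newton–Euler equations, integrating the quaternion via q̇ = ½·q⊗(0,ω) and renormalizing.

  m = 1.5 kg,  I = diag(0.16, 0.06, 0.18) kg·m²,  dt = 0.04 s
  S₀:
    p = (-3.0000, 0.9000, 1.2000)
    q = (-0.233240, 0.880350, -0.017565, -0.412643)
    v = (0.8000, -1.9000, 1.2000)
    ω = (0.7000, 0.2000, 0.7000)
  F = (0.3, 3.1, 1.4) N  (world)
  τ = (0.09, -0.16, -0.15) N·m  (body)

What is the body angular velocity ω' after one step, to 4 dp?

ω' = (0.7183, 0.0999, 0.6698)

(τ − ω×Iω)/I = (0.4575, -2.5033, -0.7556)
ω' = ω + α·dt = (0.7183, 0.0999, 0.6698)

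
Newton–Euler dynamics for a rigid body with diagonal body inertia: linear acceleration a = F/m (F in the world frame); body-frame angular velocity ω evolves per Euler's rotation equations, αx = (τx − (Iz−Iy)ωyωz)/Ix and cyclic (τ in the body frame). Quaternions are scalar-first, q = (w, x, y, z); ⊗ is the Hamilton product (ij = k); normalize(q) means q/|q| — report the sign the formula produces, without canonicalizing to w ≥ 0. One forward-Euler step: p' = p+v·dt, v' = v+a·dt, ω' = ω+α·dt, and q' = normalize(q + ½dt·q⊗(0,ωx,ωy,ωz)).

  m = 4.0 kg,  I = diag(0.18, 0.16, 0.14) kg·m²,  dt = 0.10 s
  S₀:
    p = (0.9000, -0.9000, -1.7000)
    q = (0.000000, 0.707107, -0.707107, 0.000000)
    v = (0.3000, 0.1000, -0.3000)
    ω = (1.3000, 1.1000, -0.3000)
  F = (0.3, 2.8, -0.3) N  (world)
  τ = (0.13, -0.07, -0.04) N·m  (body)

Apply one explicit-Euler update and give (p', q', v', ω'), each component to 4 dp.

ω×(Iω) gyroscopic = (0.0066, -0.0156, -0.0286)
α = I⁻¹(τ − ω×Iω) = (0.6856, -0.3400, -0.0814)
new body rate ω' = (1.3686, 1.0660, -0.3081)
Hamilton product q⊗(0,ω) = (-0.1414214, 0.2121321, 0.2121321, 1.6970568)
q + ½dt·q⊗(0,ω), renormalized = (-0.0070, 0.7150, -0.6939, 0.0845)
p' = p + v·dt = (0.9300, -0.8900, -1.7300)
v + (F/m)dt = (0.3075, 0.1700, -0.3075)

p' = (0.9300, -0.8900, -1.7300)
q' = (-0.0070, 0.7150, -0.6939, 0.0845)
v' = (0.3075, 0.1700, -0.3075)
ω' = (1.3686, 1.0660, -0.3081)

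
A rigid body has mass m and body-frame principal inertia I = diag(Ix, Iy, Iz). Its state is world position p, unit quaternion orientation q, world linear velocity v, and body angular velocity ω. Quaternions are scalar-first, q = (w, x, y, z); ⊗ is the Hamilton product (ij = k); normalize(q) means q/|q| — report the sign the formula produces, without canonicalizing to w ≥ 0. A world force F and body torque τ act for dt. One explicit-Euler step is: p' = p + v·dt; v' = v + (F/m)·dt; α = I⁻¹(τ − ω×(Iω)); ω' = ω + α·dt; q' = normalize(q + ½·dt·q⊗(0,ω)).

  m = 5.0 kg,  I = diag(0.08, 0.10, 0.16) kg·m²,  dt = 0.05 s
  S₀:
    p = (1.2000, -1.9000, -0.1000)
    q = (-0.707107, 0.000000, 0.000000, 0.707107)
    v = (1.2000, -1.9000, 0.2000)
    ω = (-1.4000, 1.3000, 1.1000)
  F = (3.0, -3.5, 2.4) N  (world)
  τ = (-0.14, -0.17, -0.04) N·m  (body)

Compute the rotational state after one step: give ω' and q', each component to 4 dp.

ω' = (-1.5411, 1.1534, 1.0989)
q' = (-0.7255, 0.0018, -0.0477, 0.6866)

ω×(Iω) gyroscopic = (0.0858, 0.1232, -0.0364)
(τ − ω×Iω)/I = (-2.8225, -2.9320, -0.0225)
ω' = ω + α·dt = (-1.5411, 1.1534, 1.0989)
2q̇ = q⊗(0,ω) = (-0.7778177, 0.0707107, -1.9091889, -0.7778177)
updated quaternion q' = (-0.7255, 0.0018, -0.0477, 0.6866)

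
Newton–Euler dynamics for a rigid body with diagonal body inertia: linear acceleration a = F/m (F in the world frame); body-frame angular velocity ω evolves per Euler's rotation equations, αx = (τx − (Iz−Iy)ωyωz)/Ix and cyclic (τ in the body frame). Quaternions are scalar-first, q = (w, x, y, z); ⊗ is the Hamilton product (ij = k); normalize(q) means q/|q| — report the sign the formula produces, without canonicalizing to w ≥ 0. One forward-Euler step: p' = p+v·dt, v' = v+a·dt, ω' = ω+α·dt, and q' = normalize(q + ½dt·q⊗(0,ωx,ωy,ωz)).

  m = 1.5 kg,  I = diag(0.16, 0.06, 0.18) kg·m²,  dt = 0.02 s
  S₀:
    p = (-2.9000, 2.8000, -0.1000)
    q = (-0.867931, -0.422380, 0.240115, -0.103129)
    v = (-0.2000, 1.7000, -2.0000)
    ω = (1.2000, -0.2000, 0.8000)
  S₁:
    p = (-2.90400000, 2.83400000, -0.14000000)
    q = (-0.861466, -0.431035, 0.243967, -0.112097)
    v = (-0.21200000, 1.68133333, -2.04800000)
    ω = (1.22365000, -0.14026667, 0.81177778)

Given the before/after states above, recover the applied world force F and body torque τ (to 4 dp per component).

F = (-0.9000, -1.4000, -3.6000)
τ = (0.1700, 0.1600, 0.1300)

Δv = v₁−v₀ = (-0.01200000, -0.01866667, -0.04800000)
F = m·Δv/dt = (-0.9000, -1.4000, -3.6000)
Δω = ω₁−ω₀ = (0.02365000, 0.05973333, 0.01177778)
ω₀×(Iω₀) = (-0.0192, -0.0192, 0.0240)
I·α + gyro = (0.1700, 0.1600, 0.1300)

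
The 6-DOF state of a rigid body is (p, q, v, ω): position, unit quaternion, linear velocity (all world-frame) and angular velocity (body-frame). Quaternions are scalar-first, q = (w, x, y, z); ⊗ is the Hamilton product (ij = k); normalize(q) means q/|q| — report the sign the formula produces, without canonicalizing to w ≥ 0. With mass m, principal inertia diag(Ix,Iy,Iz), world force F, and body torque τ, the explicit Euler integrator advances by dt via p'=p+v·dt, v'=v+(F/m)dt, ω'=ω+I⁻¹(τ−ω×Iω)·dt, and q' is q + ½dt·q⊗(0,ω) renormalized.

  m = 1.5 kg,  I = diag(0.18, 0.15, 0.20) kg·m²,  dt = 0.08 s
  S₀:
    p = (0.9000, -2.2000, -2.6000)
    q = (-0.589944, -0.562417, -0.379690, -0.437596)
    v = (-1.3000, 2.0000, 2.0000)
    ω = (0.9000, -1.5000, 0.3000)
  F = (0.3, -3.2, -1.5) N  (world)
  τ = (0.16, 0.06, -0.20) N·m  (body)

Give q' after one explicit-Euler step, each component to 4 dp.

2q̇ = q⊗(0,ω) = (0.0679191, -1.3012506, 0.6598047, 1.0083633)
q + ½dt·q⊗(0,ω), renormalized = (-0.5858, -0.6129, -0.3524, -0.3963)

q' = (-0.5858, -0.6129, -0.3524, -0.3963)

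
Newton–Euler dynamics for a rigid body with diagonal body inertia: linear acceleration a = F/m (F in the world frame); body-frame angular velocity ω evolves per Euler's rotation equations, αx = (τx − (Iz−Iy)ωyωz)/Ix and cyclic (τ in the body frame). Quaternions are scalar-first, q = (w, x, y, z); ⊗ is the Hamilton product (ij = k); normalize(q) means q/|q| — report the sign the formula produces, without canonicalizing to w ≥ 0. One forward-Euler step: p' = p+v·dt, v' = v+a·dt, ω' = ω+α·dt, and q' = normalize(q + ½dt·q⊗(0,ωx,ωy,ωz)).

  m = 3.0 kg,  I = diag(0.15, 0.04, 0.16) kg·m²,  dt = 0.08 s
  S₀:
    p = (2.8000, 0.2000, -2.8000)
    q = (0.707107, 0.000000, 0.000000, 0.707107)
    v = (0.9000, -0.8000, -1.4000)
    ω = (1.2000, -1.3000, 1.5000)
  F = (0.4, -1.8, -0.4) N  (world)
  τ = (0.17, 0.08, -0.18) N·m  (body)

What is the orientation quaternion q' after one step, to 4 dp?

2q̇ = q⊗(0,ω) = (-1.0606605, 1.7677675, -0.0707107, 1.0606605)
q' = normalize(q + ½dt·q⊗(0,ω)) = (0.6618, 0.0704, -0.0028, 0.7463)

q' = (0.6618, 0.0704, -0.0028, 0.7463)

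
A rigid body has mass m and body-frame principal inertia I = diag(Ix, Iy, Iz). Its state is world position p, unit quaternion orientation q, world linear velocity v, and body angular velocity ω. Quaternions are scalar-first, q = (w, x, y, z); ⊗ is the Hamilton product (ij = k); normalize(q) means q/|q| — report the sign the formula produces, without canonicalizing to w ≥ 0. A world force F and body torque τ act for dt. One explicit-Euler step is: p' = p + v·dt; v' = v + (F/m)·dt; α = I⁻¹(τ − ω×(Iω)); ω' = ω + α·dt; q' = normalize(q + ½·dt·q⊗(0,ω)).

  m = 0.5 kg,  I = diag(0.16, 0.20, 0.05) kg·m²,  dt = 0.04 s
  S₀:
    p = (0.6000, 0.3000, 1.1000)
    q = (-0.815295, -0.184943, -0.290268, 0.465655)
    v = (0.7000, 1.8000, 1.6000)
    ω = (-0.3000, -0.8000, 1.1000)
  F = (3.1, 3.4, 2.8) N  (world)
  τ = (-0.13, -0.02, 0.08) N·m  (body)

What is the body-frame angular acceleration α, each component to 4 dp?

precession coupling ω×(Iω) = (0.1320, -0.0363, 0.0096)
angular accel α = (-1.6375, 0.0815, 1.4080)

α = (-1.6375, 0.0815, 1.4080)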